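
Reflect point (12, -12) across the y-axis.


Reflection across y-axis: (x, y) -> (-x, y)
(12, -12) -> (-12, -12)

(-12, -12)


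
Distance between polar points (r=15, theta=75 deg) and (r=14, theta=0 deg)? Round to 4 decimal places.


d = sqrt(r1^2 + r2^2 - 2*r1*r2*cos(t2-t1))
d = sqrt(15^2 + 14^2 - 2*15*14*cos(0-75)) = 17.6719

17.6719


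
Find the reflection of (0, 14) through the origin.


Reflection through origin: (x, y) -> (-x, -y)
(0, 14) -> (0, -14)

(0, -14)


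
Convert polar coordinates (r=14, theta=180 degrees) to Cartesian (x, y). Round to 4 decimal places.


x = 14 * cos(180) = -14
y = 14 * sin(180) = 0

(-14, 0)


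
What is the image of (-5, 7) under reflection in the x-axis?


Reflection across x-axis: (x, y) -> (x, -y)
(-5, 7) -> (-5, -7)

(-5, -7)


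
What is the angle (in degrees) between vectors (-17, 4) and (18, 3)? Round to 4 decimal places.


dot = -17*18 + 4*3 = -294
|u| = 17.4642, |v| = 18.2483
cos(angle) = -0.9225
angle = 157.2972 degrees

157.2972 degrees


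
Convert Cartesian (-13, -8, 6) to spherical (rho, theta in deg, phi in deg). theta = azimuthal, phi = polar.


rho = sqrt((-13)^2 + (-8)^2 + 6^2) = 16.4012
theta = atan2(-8, -13) = 211.6075 deg
phi = acos(6/16.4012) = 68.5415 deg

rho = 16.4012, theta = 211.6075 deg, phi = 68.5415 deg


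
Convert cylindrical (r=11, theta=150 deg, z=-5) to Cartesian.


x = 11 * cos(150) = -9.5263
y = 11 * sin(150) = 5.5
z = -5

(-9.5263, 5.5, -5)


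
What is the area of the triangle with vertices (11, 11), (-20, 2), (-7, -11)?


Area = |x1(y2-y3) + x2(y3-y1) + x3(y1-y2)| / 2
= |11*(2--11) + -20*(-11-11) + -7*(11-2)| / 2
= 260

260


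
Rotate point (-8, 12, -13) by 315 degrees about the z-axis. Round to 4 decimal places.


x' = -8*cos(315) - 12*sin(315) = 2.8284
y' = -8*sin(315) + 12*cos(315) = 14.1421
z' = -13

(2.8284, 14.1421, -13)


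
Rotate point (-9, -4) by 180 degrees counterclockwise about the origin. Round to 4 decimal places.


x' = -9*cos(180) - -4*sin(180) = 9
y' = -9*sin(180) + -4*cos(180) = 4

(9, 4)


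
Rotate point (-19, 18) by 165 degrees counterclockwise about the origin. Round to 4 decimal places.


x' = -19*cos(165) - 18*sin(165) = 13.6938
y' = -19*sin(165) + 18*cos(165) = -22.3042

(13.6938, -22.3042)


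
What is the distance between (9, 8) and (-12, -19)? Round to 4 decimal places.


d = sqrt((-12-9)^2 + (-19-8)^2) = 34.2053

34.2053


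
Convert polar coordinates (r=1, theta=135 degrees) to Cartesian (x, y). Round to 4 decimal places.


x = 1 * cos(135) = -0.7071
y = 1 * sin(135) = 0.7071

(-0.7071, 0.7071)


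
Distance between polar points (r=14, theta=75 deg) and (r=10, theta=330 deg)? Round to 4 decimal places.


d = sqrt(r1^2 + r2^2 - 2*r1*r2*cos(t2-t1))
d = sqrt(14^2 + 10^2 - 2*14*10*cos(330-75)) = 19.1956

19.1956


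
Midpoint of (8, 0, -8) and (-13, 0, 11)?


Midpoint = ((8+-13)/2, (0+0)/2, (-8+11)/2) = (-2.5, 0, 1.5)

(-2.5, 0, 1.5)


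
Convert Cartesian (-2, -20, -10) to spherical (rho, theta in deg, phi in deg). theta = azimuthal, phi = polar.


rho = sqrt((-2)^2 + (-20)^2 + (-10)^2) = 22.4499
theta = atan2(-20, -2) = 264.2894 deg
phi = acos(-10/22.4499) = 116.4512 deg

rho = 22.4499, theta = 264.2894 deg, phi = 116.4512 deg


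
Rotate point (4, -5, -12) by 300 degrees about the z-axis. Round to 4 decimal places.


x' = 4*cos(300) - -5*sin(300) = -2.3301
y' = 4*sin(300) + -5*cos(300) = -5.9641
z' = -12

(-2.3301, -5.9641, -12)


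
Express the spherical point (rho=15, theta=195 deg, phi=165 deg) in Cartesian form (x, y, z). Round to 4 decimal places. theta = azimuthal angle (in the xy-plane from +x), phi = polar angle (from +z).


x = 15 * sin(165) * cos(195) = -3.75
y = 15 * sin(165) * sin(195) = -1.0048
z = 15 * cos(165) = -14.4889

(-3.75, -1.0048, -14.4889)


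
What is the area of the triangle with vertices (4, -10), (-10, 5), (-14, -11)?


Area = |x1(y2-y3) + x2(y3-y1) + x3(y1-y2)| / 2
= |4*(5--11) + -10*(-11--10) + -14*(-10-5)| / 2
= 142

142


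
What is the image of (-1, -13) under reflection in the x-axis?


Reflection across x-axis: (x, y) -> (x, -y)
(-1, -13) -> (-1, 13)

(-1, 13)


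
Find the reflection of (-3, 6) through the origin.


Reflection through origin: (x, y) -> (-x, -y)
(-3, 6) -> (3, -6)

(3, -6)


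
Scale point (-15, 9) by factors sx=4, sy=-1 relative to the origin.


Scaling: (x*sx, y*sy) = (-15*4, 9*-1) = (-60, -9)

(-60, -9)


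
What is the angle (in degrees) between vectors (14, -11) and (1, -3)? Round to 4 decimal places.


dot = 14*1 + -11*-3 = 47
|u| = 17.8045, |v| = 3.1623
cos(angle) = 0.8348
angle = 33.4078 degrees

33.4078 degrees


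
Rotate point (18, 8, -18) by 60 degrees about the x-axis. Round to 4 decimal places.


x' = 18
y' = 8*cos(60) - -18*sin(60) = 19.5885
z' = 8*sin(60) + -18*cos(60) = -2.0718

(18, 19.5885, -2.0718)


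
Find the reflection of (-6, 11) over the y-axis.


Reflection across y-axis: (x, y) -> (-x, y)
(-6, 11) -> (6, 11)

(6, 11)


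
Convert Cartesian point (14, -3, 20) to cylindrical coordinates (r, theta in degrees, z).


r = sqrt(14^2 + (-3)^2) = 14.3178
theta = atan2(-3, 14) = 347.9052 deg
z = 20

r = 14.3178, theta = 347.9052 deg, z = 20


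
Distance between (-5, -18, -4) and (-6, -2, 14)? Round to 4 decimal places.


d = sqrt((-6--5)^2 + (-2--18)^2 + (14--4)^2) = 24.1039

24.1039


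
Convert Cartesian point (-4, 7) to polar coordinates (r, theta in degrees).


r = sqrt((-4)^2 + 7^2) = 8.0623
theta = atan2(7, -4) = 119.7449 degrees

r = 8.0623, theta = 119.7449 degrees


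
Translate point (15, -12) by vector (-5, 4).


Translation: (x+dx, y+dy) = (15+-5, -12+4) = (10, -8)

(10, -8)


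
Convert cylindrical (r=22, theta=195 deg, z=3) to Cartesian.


x = 22 * cos(195) = -21.2504
y = 22 * sin(195) = -5.694
z = 3

(-21.2504, -5.694, 3)


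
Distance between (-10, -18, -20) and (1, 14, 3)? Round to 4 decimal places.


d = sqrt((1--10)^2 + (14--18)^2 + (3--20)^2) = 40.9145

40.9145


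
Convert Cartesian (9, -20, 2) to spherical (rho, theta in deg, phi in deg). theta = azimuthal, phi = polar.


rho = sqrt(9^2 + (-20)^2 + 2^2) = 22.0227
theta = atan2(-20, 9) = 294.2277 deg
phi = acos(2/22.0227) = 84.7895 deg

rho = 22.0227, theta = 294.2277 deg, phi = 84.7895 deg


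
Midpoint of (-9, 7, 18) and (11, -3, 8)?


Midpoint = ((-9+11)/2, (7+-3)/2, (18+8)/2) = (1, 2, 13)

(1, 2, 13)


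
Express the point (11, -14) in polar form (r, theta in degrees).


r = sqrt(11^2 + (-14)^2) = 17.8045
theta = atan2(-14, 11) = 308.1572 degrees

r = 17.8045, theta = 308.1572 degrees


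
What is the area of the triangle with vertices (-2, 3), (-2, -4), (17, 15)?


Area = |x1(y2-y3) + x2(y3-y1) + x3(y1-y2)| / 2
= |-2*(-4-15) + -2*(15-3) + 17*(3--4)| / 2
= 66.5

66.5


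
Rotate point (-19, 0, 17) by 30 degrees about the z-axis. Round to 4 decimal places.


x' = -19*cos(30) - 0*sin(30) = -16.4545
y' = -19*sin(30) + 0*cos(30) = -9.5
z' = 17

(-16.4545, -9.5, 17)


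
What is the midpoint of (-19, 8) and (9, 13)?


Midpoint = ((-19+9)/2, (8+13)/2) = (-5, 10.5)

(-5, 10.5)


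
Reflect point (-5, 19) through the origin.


Reflection through origin: (x, y) -> (-x, -y)
(-5, 19) -> (5, -19)

(5, -19)


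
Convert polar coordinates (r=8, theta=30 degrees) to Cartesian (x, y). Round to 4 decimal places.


x = 8 * cos(30) = 6.9282
y = 8 * sin(30) = 4

(6.9282, 4)


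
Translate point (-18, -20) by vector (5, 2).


Translation: (x+dx, y+dy) = (-18+5, -20+2) = (-13, -18)

(-13, -18)


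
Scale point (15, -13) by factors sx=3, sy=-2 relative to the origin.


Scaling: (x*sx, y*sy) = (15*3, -13*-2) = (45, 26)

(45, 26)


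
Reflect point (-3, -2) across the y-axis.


Reflection across y-axis: (x, y) -> (-x, y)
(-3, -2) -> (3, -2)

(3, -2)


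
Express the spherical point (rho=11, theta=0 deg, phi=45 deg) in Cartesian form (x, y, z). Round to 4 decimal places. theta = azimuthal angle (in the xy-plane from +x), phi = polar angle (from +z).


x = 11 * sin(45) * cos(0) = 7.7782
y = 11 * sin(45) * sin(0) = 0
z = 11 * cos(45) = 7.7782

(7.7782, 0, 7.7782)


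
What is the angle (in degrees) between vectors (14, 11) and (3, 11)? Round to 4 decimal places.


dot = 14*3 + 11*11 = 163
|u| = 17.8045, |v| = 11.4018
cos(angle) = 0.8029
angle = 36.5877 degrees

36.5877 degrees


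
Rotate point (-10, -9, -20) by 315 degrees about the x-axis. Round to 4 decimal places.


x' = -10
y' = -9*cos(315) - -20*sin(315) = -20.5061
z' = -9*sin(315) + -20*cos(315) = -7.7782

(-10, -20.5061, -7.7782)


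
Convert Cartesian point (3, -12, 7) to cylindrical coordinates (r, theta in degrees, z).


r = sqrt(3^2 + (-12)^2) = 12.3693
theta = atan2(-12, 3) = 284.0362 deg
z = 7

r = 12.3693, theta = 284.0362 deg, z = 7


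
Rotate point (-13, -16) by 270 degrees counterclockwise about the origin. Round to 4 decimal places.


x' = -13*cos(270) - -16*sin(270) = -16
y' = -13*sin(270) + -16*cos(270) = 13

(-16, 13)


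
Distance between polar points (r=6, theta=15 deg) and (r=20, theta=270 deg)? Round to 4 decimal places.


d = sqrt(r1^2 + r2^2 - 2*r1*r2*cos(t2-t1))
d = sqrt(6^2 + 20^2 - 2*6*20*cos(270-15)) = 22.3185

22.3185


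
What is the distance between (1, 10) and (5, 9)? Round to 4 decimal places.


d = sqrt((5-1)^2 + (9-10)^2) = 4.1231

4.1231


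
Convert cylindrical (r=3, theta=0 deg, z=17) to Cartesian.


x = 3 * cos(0) = 3
y = 3 * sin(0) = 0
z = 17

(3, 0, 17)


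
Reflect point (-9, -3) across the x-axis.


Reflection across x-axis: (x, y) -> (x, -y)
(-9, -3) -> (-9, 3)

(-9, 3)


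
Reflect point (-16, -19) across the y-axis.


Reflection across y-axis: (x, y) -> (-x, y)
(-16, -19) -> (16, -19)

(16, -19)


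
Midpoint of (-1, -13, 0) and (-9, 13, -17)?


Midpoint = ((-1+-9)/2, (-13+13)/2, (0+-17)/2) = (-5, 0, -8.5)

(-5, 0, -8.5)


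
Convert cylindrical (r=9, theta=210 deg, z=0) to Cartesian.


x = 9 * cos(210) = -7.7942
y = 9 * sin(210) = -4.5
z = 0

(-7.7942, -4.5, 0)


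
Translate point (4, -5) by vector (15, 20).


Translation: (x+dx, y+dy) = (4+15, -5+20) = (19, 15)

(19, 15)


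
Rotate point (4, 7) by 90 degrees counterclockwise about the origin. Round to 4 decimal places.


x' = 4*cos(90) - 7*sin(90) = -7
y' = 4*sin(90) + 7*cos(90) = 4

(-7, 4)


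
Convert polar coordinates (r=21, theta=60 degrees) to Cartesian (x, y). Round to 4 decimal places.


x = 21 * cos(60) = 10.5
y = 21 * sin(60) = 18.1865

(10.5, 18.1865)


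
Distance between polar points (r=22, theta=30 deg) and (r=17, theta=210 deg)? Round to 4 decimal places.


d = sqrt(r1^2 + r2^2 - 2*r1*r2*cos(t2-t1))
d = sqrt(22^2 + 17^2 - 2*22*17*cos(210-30)) = 39

39


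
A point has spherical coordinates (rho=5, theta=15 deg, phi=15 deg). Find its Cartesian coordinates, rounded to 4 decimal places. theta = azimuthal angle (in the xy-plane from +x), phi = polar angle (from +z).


x = 5 * sin(15) * cos(15) = 1.25
y = 5 * sin(15) * sin(15) = 0.3349
z = 5 * cos(15) = 4.8296

(1.25, 0.3349, 4.8296)


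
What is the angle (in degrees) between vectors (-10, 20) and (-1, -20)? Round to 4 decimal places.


dot = -10*-1 + 20*-20 = -390
|u| = 22.3607, |v| = 20.025
cos(angle) = -0.871
angle = 150.5725 degrees

150.5725 degrees


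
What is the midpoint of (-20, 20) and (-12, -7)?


Midpoint = ((-20+-12)/2, (20+-7)/2) = (-16, 6.5)

(-16, 6.5)


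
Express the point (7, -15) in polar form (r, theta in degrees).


r = sqrt(7^2 + (-15)^2) = 16.5529
theta = atan2(-15, 7) = 295.0169 degrees

r = 16.5529, theta = 295.0169 degrees


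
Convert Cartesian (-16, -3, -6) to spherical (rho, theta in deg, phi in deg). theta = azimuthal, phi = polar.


rho = sqrt((-16)^2 + (-3)^2 + (-6)^2) = 17.3494
theta = atan2(-3, -16) = 190.6197 deg
phi = acos(-6/17.3494) = 110.2327 deg

rho = 17.3494, theta = 190.6197 deg, phi = 110.2327 deg


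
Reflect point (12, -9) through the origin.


Reflection through origin: (x, y) -> (-x, -y)
(12, -9) -> (-12, 9)

(-12, 9)


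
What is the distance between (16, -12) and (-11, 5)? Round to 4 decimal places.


d = sqrt((-11-16)^2 + (5--12)^2) = 31.9061

31.9061


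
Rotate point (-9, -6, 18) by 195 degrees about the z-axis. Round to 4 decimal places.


x' = -9*cos(195) - -6*sin(195) = 7.1404
y' = -9*sin(195) + -6*cos(195) = 8.1249
z' = 18

(7.1404, 8.1249, 18)


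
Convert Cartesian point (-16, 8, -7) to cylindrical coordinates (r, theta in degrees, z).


r = sqrt((-16)^2 + 8^2) = 17.8885
theta = atan2(8, -16) = 153.4349 deg
z = -7

r = 17.8885, theta = 153.4349 deg, z = -7


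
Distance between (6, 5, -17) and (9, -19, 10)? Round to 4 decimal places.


d = sqrt((9-6)^2 + (-19-5)^2 + (10--17)^2) = 36.2491

36.2491


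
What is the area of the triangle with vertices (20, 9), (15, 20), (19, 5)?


Area = |x1(y2-y3) + x2(y3-y1) + x3(y1-y2)| / 2
= |20*(20-5) + 15*(5-9) + 19*(9-20)| / 2
= 15.5

15.5


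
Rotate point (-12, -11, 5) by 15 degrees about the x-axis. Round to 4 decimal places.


x' = -12
y' = -11*cos(15) - 5*sin(15) = -11.9193
z' = -11*sin(15) + 5*cos(15) = 1.9826

(-12, -11.9193, 1.9826)


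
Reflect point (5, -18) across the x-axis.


Reflection across x-axis: (x, y) -> (x, -y)
(5, -18) -> (5, 18)

(5, 18)


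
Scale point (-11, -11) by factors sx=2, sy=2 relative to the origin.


Scaling: (x*sx, y*sy) = (-11*2, -11*2) = (-22, -22)

(-22, -22)


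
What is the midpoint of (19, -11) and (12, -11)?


Midpoint = ((19+12)/2, (-11+-11)/2) = (15.5, -11)

(15.5, -11)


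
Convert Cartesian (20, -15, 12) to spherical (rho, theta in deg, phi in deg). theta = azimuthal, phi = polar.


rho = sqrt(20^2 + (-15)^2 + 12^2) = 27.7308
theta = atan2(-15, 20) = 323.1301 deg
phi = acos(12/27.7308) = 64.359 deg

rho = 27.7308, theta = 323.1301 deg, phi = 64.359 deg


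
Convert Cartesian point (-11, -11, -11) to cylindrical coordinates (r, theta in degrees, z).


r = sqrt((-11)^2 + (-11)^2) = 15.5563
theta = atan2(-11, -11) = 225 deg
z = -11

r = 15.5563, theta = 225 deg, z = -11


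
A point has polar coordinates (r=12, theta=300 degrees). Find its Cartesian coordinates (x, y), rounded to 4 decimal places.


x = 12 * cos(300) = 6
y = 12 * sin(300) = -10.3923

(6, -10.3923)


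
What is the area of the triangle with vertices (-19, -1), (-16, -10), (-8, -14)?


Area = |x1(y2-y3) + x2(y3-y1) + x3(y1-y2)| / 2
= |-19*(-10--14) + -16*(-14--1) + -8*(-1--10)| / 2
= 30

30


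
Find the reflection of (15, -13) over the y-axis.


Reflection across y-axis: (x, y) -> (-x, y)
(15, -13) -> (-15, -13)

(-15, -13)


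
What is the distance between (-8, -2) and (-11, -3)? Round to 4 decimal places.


d = sqrt((-11--8)^2 + (-3--2)^2) = 3.1623

3.1623


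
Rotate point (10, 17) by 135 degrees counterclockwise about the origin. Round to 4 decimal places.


x' = 10*cos(135) - 17*sin(135) = -19.0919
y' = 10*sin(135) + 17*cos(135) = -4.9497

(-19.0919, -4.9497)


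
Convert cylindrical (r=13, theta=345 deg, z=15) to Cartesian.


x = 13 * cos(345) = 12.557
y = 13 * sin(345) = -3.3646
z = 15

(12.557, -3.3646, 15)


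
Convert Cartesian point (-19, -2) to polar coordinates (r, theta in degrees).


r = sqrt((-19)^2 + (-2)^2) = 19.105
theta = atan2(-2, -19) = 186.009 degrees

r = 19.105, theta = 186.009 degrees


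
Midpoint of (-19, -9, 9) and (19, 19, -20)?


Midpoint = ((-19+19)/2, (-9+19)/2, (9+-20)/2) = (0, 5, -5.5)

(0, 5, -5.5)


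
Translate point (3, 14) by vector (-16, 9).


Translation: (x+dx, y+dy) = (3+-16, 14+9) = (-13, 23)

(-13, 23)


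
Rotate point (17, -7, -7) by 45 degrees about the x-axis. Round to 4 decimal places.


x' = 17
y' = -7*cos(45) - -7*sin(45) = 0
z' = -7*sin(45) + -7*cos(45) = -9.8995

(17, 0, -9.8995)


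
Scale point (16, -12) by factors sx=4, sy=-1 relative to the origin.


Scaling: (x*sx, y*sy) = (16*4, -12*-1) = (64, 12)

(64, 12)


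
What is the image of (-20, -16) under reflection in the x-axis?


Reflection across x-axis: (x, y) -> (x, -y)
(-20, -16) -> (-20, 16)

(-20, 16)


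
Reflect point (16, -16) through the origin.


Reflection through origin: (x, y) -> (-x, -y)
(16, -16) -> (-16, 16)

(-16, 16)


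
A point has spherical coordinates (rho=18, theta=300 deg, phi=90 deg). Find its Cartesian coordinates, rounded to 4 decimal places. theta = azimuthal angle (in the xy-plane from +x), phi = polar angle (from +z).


x = 18 * sin(90) * cos(300) = 9
y = 18 * sin(90) * sin(300) = -15.5885
z = 18 * cos(90) = 0

(9, -15.5885, 0)


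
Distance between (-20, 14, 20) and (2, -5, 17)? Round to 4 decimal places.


d = sqrt((2--20)^2 + (-5-14)^2 + (17-20)^2) = 29.2233

29.2233


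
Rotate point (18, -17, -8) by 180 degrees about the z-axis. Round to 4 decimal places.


x' = 18*cos(180) - -17*sin(180) = -18
y' = 18*sin(180) + -17*cos(180) = 17
z' = -8

(-18, 17, -8)


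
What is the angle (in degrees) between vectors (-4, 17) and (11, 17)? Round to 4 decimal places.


dot = -4*11 + 17*17 = 245
|u| = 17.4642, |v| = 20.2485
cos(angle) = 0.6928
angle = 46.1458 degrees

46.1458 degrees


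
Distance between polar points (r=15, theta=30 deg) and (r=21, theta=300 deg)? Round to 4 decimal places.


d = sqrt(r1^2 + r2^2 - 2*r1*r2*cos(t2-t1))
d = sqrt(15^2 + 21^2 - 2*15*21*cos(300-30)) = 25.807

25.807


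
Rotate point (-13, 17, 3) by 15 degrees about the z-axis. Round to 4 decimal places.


x' = -13*cos(15) - 17*sin(15) = -16.957
y' = -13*sin(15) + 17*cos(15) = 13.0561
z' = 3

(-16.957, 13.0561, 3)


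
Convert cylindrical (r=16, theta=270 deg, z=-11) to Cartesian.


x = 16 * cos(270) = 0
y = 16 * sin(270) = -16
z = -11

(0, -16, -11)


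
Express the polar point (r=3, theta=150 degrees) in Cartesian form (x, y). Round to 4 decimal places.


x = 3 * cos(150) = -2.5981
y = 3 * sin(150) = 1.5

(-2.5981, 1.5)


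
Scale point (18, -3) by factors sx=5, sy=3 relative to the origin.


Scaling: (x*sx, y*sy) = (18*5, -3*3) = (90, -9)

(90, -9)


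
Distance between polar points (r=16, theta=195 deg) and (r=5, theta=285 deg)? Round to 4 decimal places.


d = sqrt(r1^2 + r2^2 - 2*r1*r2*cos(t2-t1))
d = sqrt(16^2 + 5^2 - 2*16*5*cos(285-195)) = 16.7631

16.7631


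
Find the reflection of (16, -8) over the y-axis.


Reflection across y-axis: (x, y) -> (-x, y)
(16, -8) -> (-16, -8)

(-16, -8)


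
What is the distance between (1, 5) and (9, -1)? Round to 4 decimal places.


d = sqrt((9-1)^2 + (-1-5)^2) = 10

10


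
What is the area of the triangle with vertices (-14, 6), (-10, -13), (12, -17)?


Area = |x1(y2-y3) + x2(y3-y1) + x3(y1-y2)| / 2
= |-14*(-13--17) + -10*(-17-6) + 12*(6--13)| / 2
= 201

201


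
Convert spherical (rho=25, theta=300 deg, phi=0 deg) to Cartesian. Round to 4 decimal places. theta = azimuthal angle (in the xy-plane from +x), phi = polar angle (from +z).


x = 25 * sin(0) * cos(300) = 0
y = 25 * sin(0) * sin(300) = 0
z = 25 * cos(0) = 25

(0, 0, 25)


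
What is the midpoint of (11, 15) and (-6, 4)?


Midpoint = ((11+-6)/2, (15+4)/2) = (2.5, 9.5)

(2.5, 9.5)


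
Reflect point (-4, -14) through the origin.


Reflection through origin: (x, y) -> (-x, -y)
(-4, -14) -> (4, 14)

(4, 14)


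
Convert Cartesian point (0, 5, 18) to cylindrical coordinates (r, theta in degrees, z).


r = sqrt(0^2 + 5^2) = 5
theta = atan2(5, 0) = 90 deg
z = 18

r = 5, theta = 90 deg, z = 18


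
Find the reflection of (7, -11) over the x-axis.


Reflection across x-axis: (x, y) -> (x, -y)
(7, -11) -> (7, 11)

(7, 11)


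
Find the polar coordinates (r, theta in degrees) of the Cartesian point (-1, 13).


r = sqrt((-1)^2 + 13^2) = 13.0384
theta = atan2(13, -1) = 94.3987 degrees

r = 13.0384, theta = 94.3987 degrees


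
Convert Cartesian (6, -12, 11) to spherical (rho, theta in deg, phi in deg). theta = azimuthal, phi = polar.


rho = sqrt(6^2 + (-12)^2 + 11^2) = 17.3494
theta = atan2(-12, 6) = 296.5651 deg
phi = acos(11/17.3494) = 50.652 deg

rho = 17.3494, theta = 296.5651 deg, phi = 50.652 deg


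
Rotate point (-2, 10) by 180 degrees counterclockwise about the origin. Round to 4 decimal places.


x' = -2*cos(180) - 10*sin(180) = 2
y' = -2*sin(180) + 10*cos(180) = -10

(2, -10)


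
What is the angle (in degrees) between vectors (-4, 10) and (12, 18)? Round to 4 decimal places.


dot = -4*12 + 10*18 = 132
|u| = 10.7703, |v| = 21.6333
cos(angle) = 0.5665
angle = 55.4915 degrees

55.4915 degrees


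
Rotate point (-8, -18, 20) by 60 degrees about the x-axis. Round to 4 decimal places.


x' = -8
y' = -18*cos(60) - 20*sin(60) = -26.3205
z' = -18*sin(60) + 20*cos(60) = -5.5885

(-8, -26.3205, -5.5885)


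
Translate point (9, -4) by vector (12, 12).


Translation: (x+dx, y+dy) = (9+12, -4+12) = (21, 8)

(21, 8)


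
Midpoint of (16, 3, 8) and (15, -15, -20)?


Midpoint = ((16+15)/2, (3+-15)/2, (8+-20)/2) = (15.5, -6, -6)

(15.5, -6, -6)


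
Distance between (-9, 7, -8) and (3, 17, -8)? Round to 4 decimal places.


d = sqrt((3--9)^2 + (17-7)^2 + (-8--8)^2) = 15.6205

15.6205


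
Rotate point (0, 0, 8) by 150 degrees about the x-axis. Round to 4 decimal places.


x' = 0
y' = 0*cos(150) - 8*sin(150) = -4
z' = 0*sin(150) + 8*cos(150) = -6.9282

(0, -4, -6.9282)


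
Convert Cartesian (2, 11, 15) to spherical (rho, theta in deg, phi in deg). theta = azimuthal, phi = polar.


rho = sqrt(2^2 + 11^2 + 15^2) = 18.7083
theta = atan2(11, 2) = 79.6952 deg
phi = acos(15/18.7083) = 36.6992 deg

rho = 18.7083, theta = 79.6952 deg, phi = 36.6992 deg


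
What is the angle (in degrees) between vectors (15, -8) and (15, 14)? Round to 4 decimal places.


dot = 15*15 + -8*14 = 113
|u| = 17, |v| = 20.5183
cos(angle) = 0.324
angle = 71.0976 degrees

71.0976 degrees


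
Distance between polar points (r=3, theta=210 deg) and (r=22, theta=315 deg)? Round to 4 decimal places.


d = sqrt(r1^2 + r2^2 - 2*r1*r2*cos(t2-t1))
d = sqrt(3^2 + 22^2 - 2*3*22*cos(315-210)) = 22.9601

22.9601


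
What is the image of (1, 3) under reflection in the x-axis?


Reflection across x-axis: (x, y) -> (x, -y)
(1, 3) -> (1, -3)

(1, -3)


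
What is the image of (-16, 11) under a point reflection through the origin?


Reflection through origin: (x, y) -> (-x, -y)
(-16, 11) -> (16, -11)

(16, -11)


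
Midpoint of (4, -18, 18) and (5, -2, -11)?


Midpoint = ((4+5)/2, (-18+-2)/2, (18+-11)/2) = (4.5, -10, 3.5)

(4.5, -10, 3.5)


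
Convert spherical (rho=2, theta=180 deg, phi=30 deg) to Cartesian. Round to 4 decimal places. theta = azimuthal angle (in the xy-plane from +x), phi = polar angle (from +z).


x = 2 * sin(30) * cos(180) = -1
y = 2 * sin(30) * sin(180) = 0
z = 2 * cos(30) = 1.7321

(-1, 0, 1.7321)


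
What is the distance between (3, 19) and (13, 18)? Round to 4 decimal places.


d = sqrt((13-3)^2 + (18-19)^2) = 10.0499

10.0499


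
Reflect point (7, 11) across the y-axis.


Reflection across y-axis: (x, y) -> (-x, y)
(7, 11) -> (-7, 11)

(-7, 11)


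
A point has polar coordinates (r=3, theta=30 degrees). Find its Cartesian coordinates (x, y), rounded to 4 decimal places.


x = 3 * cos(30) = 2.5981
y = 3 * sin(30) = 1.5

(2.5981, 1.5)


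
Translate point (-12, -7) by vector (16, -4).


Translation: (x+dx, y+dy) = (-12+16, -7+-4) = (4, -11)

(4, -11)


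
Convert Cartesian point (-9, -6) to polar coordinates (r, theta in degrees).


r = sqrt((-9)^2 + (-6)^2) = 10.8167
theta = atan2(-6, -9) = 213.6901 degrees

r = 10.8167, theta = 213.6901 degrees


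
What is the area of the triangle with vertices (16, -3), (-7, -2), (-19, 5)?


Area = |x1(y2-y3) + x2(y3-y1) + x3(y1-y2)| / 2
= |16*(-2-5) + -7*(5--3) + -19*(-3--2)| / 2
= 74.5

74.5


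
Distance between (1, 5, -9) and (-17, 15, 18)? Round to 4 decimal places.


d = sqrt((-17-1)^2 + (15-5)^2 + (18--9)^2) = 33.9559

33.9559


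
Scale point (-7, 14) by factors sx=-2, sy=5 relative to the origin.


Scaling: (x*sx, y*sy) = (-7*-2, 14*5) = (14, 70)

(14, 70)


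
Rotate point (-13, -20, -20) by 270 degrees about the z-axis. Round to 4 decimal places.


x' = -13*cos(270) - -20*sin(270) = -20
y' = -13*sin(270) + -20*cos(270) = 13
z' = -20

(-20, 13, -20)


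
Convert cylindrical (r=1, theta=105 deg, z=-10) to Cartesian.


x = 1 * cos(105) = -0.2588
y = 1 * sin(105) = 0.9659
z = -10

(-0.2588, 0.9659, -10)


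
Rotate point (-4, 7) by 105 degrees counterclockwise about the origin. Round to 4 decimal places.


x' = -4*cos(105) - 7*sin(105) = -5.7262
y' = -4*sin(105) + 7*cos(105) = -5.6754

(-5.7262, -5.6754)


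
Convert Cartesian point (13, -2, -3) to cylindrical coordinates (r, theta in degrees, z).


r = sqrt(13^2 + (-2)^2) = 13.1529
theta = atan2(-2, 13) = 351.2538 deg
z = -3

r = 13.1529, theta = 351.2538 deg, z = -3


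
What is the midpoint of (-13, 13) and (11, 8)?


Midpoint = ((-13+11)/2, (13+8)/2) = (-1, 10.5)

(-1, 10.5)


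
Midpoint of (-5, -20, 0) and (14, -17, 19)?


Midpoint = ((-5+14)/2, (-20+-17)/2, (0+19)/2) = (4.5, -18.5, 9.5)

(4.5, -18.5, 9.5)


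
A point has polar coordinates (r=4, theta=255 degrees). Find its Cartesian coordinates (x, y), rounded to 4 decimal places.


x = 4 * cos(255) = -1.0353
y = 4 * sin(255) = -3.8637

(-1.0353, -3.8637)


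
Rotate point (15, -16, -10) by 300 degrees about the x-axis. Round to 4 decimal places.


x' = 15
y' = -16*cos(300) - -10*sin(300) = -16.6603
z' = -16*sin(300) + -10*cos(300) = 8.8564

(15, -16.6603, 8.8564)


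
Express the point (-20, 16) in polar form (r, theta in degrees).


r = sqrt((-20)^2 + 16^2) = 25.6125
theta = atan2(16, -20) = 141.3402 degrees

r = 25.6125, theta = 141.3402 degrees


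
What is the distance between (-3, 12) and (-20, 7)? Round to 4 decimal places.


d = sqrt((-20--3)^2 + (7-12)^2) = 17.72

17.72


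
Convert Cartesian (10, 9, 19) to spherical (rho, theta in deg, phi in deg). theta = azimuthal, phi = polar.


rho = sqrt(10^2 + 9^2 + 19^2) = 23.2809
theta = atan2(9, 10) = 41.9872 deg
phi = acos(19/23.2809) = 35.3018 deg

rho = 23.2809, theta = 41.9872 deg, phi = 35.3018 deg


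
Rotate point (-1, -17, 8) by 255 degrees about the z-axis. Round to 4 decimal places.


x' = -1*cos(255) - -17*sin(255) = -16.1619
y' = -1*sin(255) + -17*cos(255) = 5.3658
z' = 8

(-16.1619, 5.3658, 8)


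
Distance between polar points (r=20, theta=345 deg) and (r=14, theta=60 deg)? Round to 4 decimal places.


d = sqrt(r1^2 + r2^2 - 2*r1*r2*cos(t2-t1))
d = sqrt(20^2 + 14^2 - 2*20*14*cos(60-345)) = 21.2382

21.2382


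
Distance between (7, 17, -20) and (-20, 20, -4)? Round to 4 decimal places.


d = sqrt((-20-7)^2 + (20-17)^2 + (-4--20)^2) = 31.5278

31.5278


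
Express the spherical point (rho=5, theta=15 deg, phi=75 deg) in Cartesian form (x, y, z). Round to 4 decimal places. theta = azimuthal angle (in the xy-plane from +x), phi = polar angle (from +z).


x = 5 * sin(75) * cos(15) = 4.6651
y = 5 * sin(75) * sin(15) = 1.25
z = 5 * cos(75) = 1.2941

(4.6651, 1.25, 1.2941)


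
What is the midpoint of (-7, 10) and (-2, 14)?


Midpoint = ((-7+-2)/2, (10+14)/2) = (-4.5, 12)

(-4.5, 12)


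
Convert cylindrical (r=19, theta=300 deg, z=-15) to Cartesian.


x = 19 * cos(300) = 9.5
y = 19 * sin(300) = -16.4545
z = -15

(9.5, -16.4545, -15)


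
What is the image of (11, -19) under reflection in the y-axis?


Reflection across y-axis: (x, y) -> (-x, y)
(11, -19) -> (-11, -19)

(-11, -19)


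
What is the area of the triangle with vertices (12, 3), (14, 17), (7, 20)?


Area = |x1(y2-y3) + x2(y3-y1) + x3(y1-y2)| / 2
= |12*(17-20) + 14*(20-3) + 7*(3-17)| / 2
= 52

52


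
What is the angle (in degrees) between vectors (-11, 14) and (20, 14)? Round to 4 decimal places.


dot = -11*20 + 14*14 = -24
|u| = 17.8045, |v| = 24.4131
cos(angle) = -0.0552
angle = 93.1652 degrees

93.1652 degrees


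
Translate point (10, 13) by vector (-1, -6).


Translation: (x+dx, y+dy) = (10+-1, 13+-6) = (9, 7)

(9, 7)


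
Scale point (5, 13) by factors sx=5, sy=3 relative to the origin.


Scaling: (x*sx, y*sy) = (5*5, 13*3) = (25, 39)

(25, 39)


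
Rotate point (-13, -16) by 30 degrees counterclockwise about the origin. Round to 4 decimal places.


x' = -13*cos(30) - -16*sin(30) = -3.2583
y' = -13*sin(30) + -16*cos(30) = -20.3564

(-3.2583, -20.3564)


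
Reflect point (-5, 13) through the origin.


Reflection through origin: (x, y) -> (-x, -y)
(-5, 13) -> (5, -13)

(5, -13)


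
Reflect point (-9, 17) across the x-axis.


Reflection across x-axis: (x, y) -> (x, -y)
(-9, 17) -> (-9, -17)

(-9, -17)


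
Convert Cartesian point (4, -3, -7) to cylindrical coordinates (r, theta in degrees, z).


r = sqrt(4^2 + (-3)^2) = 5
theta = atan2(-3, 4) = 323.1301 deg
z = -7

r = 5, theta = 323.1301 deg, z = -7


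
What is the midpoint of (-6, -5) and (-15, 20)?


Midpoint = ((-6+-15)/2, (-5+20)/2) = (-10.5, 7.5)

(-10.5, 7.5)


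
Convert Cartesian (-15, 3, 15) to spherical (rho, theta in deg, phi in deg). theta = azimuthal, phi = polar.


rho = sqrt((-15)^2 + 3^2 + 15^2) = 21.4243
theta = atan2(3, -15) = 168.6901 deg
phi = acos(15/21.4243) = 45.5618 deg

rho = 21.4243, theta = 168.6901 deg, phi = 45.5618 deg


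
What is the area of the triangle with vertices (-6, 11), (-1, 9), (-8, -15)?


Area = |x1(y2-y3) + x2(y3-y1) + x3(y1-y2)| / 2
= |-6*(9--15) + -1*(-15-11) + -8*(11-9)| / 2
= 67

67


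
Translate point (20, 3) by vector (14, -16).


Translation: (x+dx, y+dy) = (20+14, 3+-16) = (34, -13)

(34, -13)


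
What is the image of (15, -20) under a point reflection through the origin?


Reflection through origin: (x, y) -> (-x, -y)
(15, -20) -> (-15, 20)

(-15, 20)


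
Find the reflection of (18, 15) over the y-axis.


Reflection across y-axis: (x, y) -> (-x, y)
(18, 15) -> (-18, 15)

(-18, 15)


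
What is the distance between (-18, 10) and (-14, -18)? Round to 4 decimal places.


d = sqrt((-14--18)^2 + (-18-10)^2) = 28.2843

28.2843


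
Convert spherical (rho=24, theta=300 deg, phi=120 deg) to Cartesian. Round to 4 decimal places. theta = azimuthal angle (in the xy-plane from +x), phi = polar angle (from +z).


x = 24 * sin(120) * cos(300) = 10.3923
y = 24 * sin(120) * sin(300) = -18
z = 24 * cos(120) = -12

(10.3923, -18, -12)


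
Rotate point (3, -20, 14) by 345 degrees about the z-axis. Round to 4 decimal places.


x' = 3*cos(345) - -20*sin(345) = -2.2786
y' = 3*sin(345) + -20*cos(345) = -20.095
z' = 14

(-2.2786, -20.095, 14)


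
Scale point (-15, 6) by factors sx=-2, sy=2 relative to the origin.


Scaling: (x*sx, y*sy) = (-15*-2, 6*2) = (30, 12)

(30, 12)


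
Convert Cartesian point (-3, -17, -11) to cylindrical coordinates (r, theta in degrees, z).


r = sqrt((-3)^2 + (-17)^2) = 17.2627
theta = atan2(-17, -3) = 259.992 deg
z = -11

r = 17.2627, theta = 259.992 deg, z = -11


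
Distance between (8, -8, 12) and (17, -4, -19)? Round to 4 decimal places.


d = sqrt((17-8)^2 + (-4--8)^2 + (-19-12)^2) = 32.5269

32.5269


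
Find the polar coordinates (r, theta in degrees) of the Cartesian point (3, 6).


r = sqrt(3^2 + 6^2) = 6.7082
theta = atan2(6, 3) = 63.4349 degrees

r = 6.7082, theta = 63.4349 degrees


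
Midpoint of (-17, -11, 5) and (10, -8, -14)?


Midpoint = ((-17+10)/2, (-11+-8)/2, (5+-14)/2) = (-3.5, -9.5, -4.5)

(-3.5, -9.5, -4.5)


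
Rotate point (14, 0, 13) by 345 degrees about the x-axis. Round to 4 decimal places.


x' = 14
y' = 0*cos(345) - 13*sin(345) = 3.3646
z' = 0*sin(345) + 13*cos(345) = 12.557

(14, 3.3646, 12.557)


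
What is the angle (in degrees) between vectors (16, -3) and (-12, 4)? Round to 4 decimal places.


dot = 16*-12 + -3*4 = -204
|u| = 16.2788, |v| = 12.6491
cos(angle) = -0.9907
angle = 172.1847 degrees

172.1847 degrees


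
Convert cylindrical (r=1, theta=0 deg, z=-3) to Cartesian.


x = 1 * cos(0) = 1
y = 1 * sin(0) = 0
z = -3

(1, 0, -3)


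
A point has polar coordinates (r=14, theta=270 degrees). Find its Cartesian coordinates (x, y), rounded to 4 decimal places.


x = 14 * cos(270) = 0
y = 14 * sin(270) = -14

(0, -14)


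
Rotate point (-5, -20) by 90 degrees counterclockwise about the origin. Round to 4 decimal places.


x' = -5*cos(90) - -20*sin(90) = 20
y' = -5*sin(90) + -20*cos(90) = -5

(20, -5)


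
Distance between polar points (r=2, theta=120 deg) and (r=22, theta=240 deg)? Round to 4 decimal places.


d = sqrt(r1^2 + r2^2 - 2*r1*r2*cos(t2-t1))
d = sqrt(2^2 + 22^2 - 2*2*22*cos(240-120)) = 23.0651

23.0651


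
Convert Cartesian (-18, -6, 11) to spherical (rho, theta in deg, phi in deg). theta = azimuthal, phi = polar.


rho = sqrt((-18)^2 + (-6)^2 + 11^2) = 21.9317
theta = atan2(-6, -18) = 198.4349 deg
phi = acos(11/21.9317) = 59.8969 deg

rho = 21.9317, theta = 198.4349 deg, phi = 59.8969 deg


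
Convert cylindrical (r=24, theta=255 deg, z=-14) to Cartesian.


x = 24 * cos(255) = -6.2117
y = 24 * sin(255) = -23.1822
z = -14

(-6.2117, -23.1822, -14)


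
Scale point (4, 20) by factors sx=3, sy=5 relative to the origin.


Scaling: (x*sx, y*sy) = (4*3, 20*5) = (12, 100)

(12, 100)


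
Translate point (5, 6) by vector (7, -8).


Translation: (x+dx, y+dy) = (5+7, 6+-8) = (12, -2)

(12, -2)


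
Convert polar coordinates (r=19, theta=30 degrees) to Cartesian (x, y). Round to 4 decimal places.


x = 19 * cos(30) = 16.4545
y = 19 * sin(30) = 9.5

(16.4545, 9.5)


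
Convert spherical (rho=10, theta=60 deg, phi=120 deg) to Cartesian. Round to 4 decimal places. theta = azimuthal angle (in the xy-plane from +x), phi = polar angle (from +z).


x = 10 * sin(120) * cos(60) = 4.3301
y = 10 * sin(120) * sin(60) = 7.5
z = 10 * cos(120) = -5

(4.3301, 7.5, -5)


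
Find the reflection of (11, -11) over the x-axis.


Reflection across x-axis: (x, y) -> (x, -y)
(11, -11) -> (11, 11)

(11, 11)


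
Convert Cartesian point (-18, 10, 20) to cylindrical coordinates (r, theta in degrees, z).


r = sqrt((-18)^2 + 10^2) = 20.5913
theta = atan2(10, -18) = 150.9454 deg
z = 20

r = 20.5913, theta = 150.9454 deg, z = 20


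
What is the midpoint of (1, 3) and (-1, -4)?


Midpoint = ((1+-1)/2, (3+-4)/2) = (0, -0.5)

(0, -0.5)


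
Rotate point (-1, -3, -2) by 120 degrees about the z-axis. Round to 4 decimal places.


x' = -1*cos(120) - -3*sin(120) = 3.0981
y' = -1*sin(120) + -3*cos(120) = 0.634
z' = -2

(3.0981, 0.634, -2)


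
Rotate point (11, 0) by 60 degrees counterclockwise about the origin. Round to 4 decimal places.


x' = 11*cos(60) - 0*sin(60) = 5.5
y' = 11*sin(60) + 0*cos(60) = 9.5263

(5.5, 9.5263)


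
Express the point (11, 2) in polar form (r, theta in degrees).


r = sqrt(11^2 + 2^2) = 11.1803
theta = atan2(2, 11) = 10.3048 degrees

r = 11.1803, theta = 10.3048 degrees


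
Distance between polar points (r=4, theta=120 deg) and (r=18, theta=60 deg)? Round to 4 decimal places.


d = sqrt(r1^2 + r2^2 - 2*r1*r2*cos(t2-t1))
d = sqrt(4^2 + 18^2 - 2*4*18*cos(60-120)) = 16.3707

16.3707


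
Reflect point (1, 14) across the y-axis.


Reflection across y-axis: (x, y) -> (-x, y)
(1, 14) -> (-1, 14)

(-1, 14)


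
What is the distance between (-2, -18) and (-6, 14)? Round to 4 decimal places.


d = sqrt((-6--2)^2 + (14--18)^2) = 32.249

32.249


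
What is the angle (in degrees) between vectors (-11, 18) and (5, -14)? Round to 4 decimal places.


dot = -11*5 + 18*-14 = -307
|u| = 21.095, |v| = 14.8661
cos(angle) = -0.979
angle = 168.2243 degrees

168.2243 degrees


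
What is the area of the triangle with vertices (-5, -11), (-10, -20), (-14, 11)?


Area = |x1(y2-y3) + x2(y3-y1) + x3(y1-y2)| / 2
= |-5*(-20-11) + -10*(11--11) + -14*(-11--20)| / 2
= 95.5

95.5


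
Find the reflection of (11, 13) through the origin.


Reflection through origin: (x, y) -> (-x, -y)
(11, 13) -> (-11, -13)

(-11, -13)


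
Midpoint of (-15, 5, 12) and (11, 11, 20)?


Midpoint = ((-15+11)/2, (5+11)/2, (12+20)/2) = (-2, 8, 16)

(-2, 8, 16)


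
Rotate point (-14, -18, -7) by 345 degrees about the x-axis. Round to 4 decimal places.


x' = -14
y' = -18*cos(345) - -7*sin(345) = -19.1984
z' = -18*sin(345) + -7*cos(345) = -2.1027

(-14, -19.1984, -2.1027)


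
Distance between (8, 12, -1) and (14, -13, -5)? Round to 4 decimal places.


d = sqrt((14-8)^2 + (-13-12)^2 + (-5--1)^2) = 26.0192

26.0192


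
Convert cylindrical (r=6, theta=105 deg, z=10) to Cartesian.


x = 6 * cos(105) = -1.5529
y = 6 * sin(105) = 5.7956
z = 10

(-1.5529, 5.7956, 10)


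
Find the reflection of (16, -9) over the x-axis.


Reflection across x-axis: (x, y) -> (x, -y)
(16, -9) -> (16, 9)

(16, 9)


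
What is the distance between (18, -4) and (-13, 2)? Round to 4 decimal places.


d = sqrt((-13-18)^2 + (2--4)^2) = 31.5753

31.5753


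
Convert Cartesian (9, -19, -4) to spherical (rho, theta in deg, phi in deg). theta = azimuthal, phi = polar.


rho = sqrt(9^2 + (-19)^2 + (-4)^2) = 21.4009
theta = atan2(-19, 9) = 295.3462 deg
phi = acos(-4/21.4009) = 100.7724 deg

rho = 21.4009, theta = 295.3462 deg, phi = 100.7724 deg


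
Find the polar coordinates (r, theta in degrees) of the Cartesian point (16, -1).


r = sqrt(16^2 + (-1)^2) = 16.0312
theta = atan2(-1, 16) = 356.4237 degrees

r = 16.0312, theta = 356.4237 degrees


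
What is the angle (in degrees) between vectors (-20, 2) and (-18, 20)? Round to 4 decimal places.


dot = -20*-18 + 2*20 = 400
|u| = 20.0998, |v| = 26.9072
cos(angle) = 0.7396
angle = 42.3022 degrees

42.3022 degrees


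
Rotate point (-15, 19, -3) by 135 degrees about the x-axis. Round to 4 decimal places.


x' = -15
y' = 19*cos(135) - -3*sin(135) = -11.3137
z' = 19*sin(135) + -3*cos(135) = 15.5563

(-15, -11.3137, 15.5563)


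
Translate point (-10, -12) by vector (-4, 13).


Translation: (x+dx, y+dy) = (-10+-4, -12+13) = (-14, 1)

(-14, 1)


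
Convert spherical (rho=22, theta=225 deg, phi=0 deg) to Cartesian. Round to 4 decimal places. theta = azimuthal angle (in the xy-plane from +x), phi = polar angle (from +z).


x = 22 * sin(0) * cos(225) = 0
y = 22 * sin(0) * sin(225) = 0
z = 22 * cos(0) = 22

(0, 0, 22)


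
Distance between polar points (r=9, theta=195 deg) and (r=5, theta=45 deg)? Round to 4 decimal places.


d = sqrt(r1^2 + r2^2 - 2*r1*r2*cos(t2-t1))
d = sqrt(9^2 + 5^2 - 2*9*5*cos(45-195)) = 13.5625

13.5625


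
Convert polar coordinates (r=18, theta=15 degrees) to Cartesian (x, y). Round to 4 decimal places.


x = 18 * cos(15) = 17.3867
y = 18 * sin(15) = 4.6587

(17.3867, 4.6587)


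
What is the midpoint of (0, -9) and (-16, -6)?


Midpoint = ((0+-16)/2, (-9+-6)/2) = (-8, -7.5)

(-8, -7.5)


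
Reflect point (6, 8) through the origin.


Reflection through origin: (x, y) -> (-x, -y)
(6, 8) -> (-6, -8)

(-6, -8)


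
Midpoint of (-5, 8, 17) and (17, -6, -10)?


Midpoint = ((-5+17)/2, (8+-6)/2, (17+-10)/2) = (6, 1, 3.5)

(6, 1, 3.5)


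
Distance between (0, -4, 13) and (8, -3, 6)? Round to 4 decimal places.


d = sqrt((8-0)^2 + (-3--4)^2 + (6-13)^2) = 10.6771

10.6771


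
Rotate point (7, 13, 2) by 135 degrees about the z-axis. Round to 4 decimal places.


x' = 7*cos(135) - 13*sin(135) = -14.1421
y' = 7*sin(135) + 13*cos(135) = -4.2426
z' = 2

(-14.1421, -4.2426, 2)
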